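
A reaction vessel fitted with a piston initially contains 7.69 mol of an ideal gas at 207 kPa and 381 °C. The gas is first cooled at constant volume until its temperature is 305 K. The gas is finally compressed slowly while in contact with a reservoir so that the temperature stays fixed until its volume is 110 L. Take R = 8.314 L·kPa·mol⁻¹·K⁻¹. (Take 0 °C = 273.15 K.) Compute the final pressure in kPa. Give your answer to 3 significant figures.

P₃ ≈ 177 kPa

Convert: T₁ = 654.1 K.
From PV = nRT: V₁ = nRT₁/P₁ = 202.0 L.
V constant ⇒ P ∝ T: V₂ = V₁; P₂ = P₁·(T₂/T₁) = 96.51 kPa.
Isothermal, so P V is constant: T₃ = T₂; P₃ = P₂·(V₂/V₃) = 177.3 kPa.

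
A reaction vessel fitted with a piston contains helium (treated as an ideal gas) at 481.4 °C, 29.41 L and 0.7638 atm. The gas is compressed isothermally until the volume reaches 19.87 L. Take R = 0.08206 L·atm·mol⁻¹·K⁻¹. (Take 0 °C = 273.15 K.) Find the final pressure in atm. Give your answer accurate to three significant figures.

Convert: T₁ = 754.5 K.
T constant ⇒ Boyle's law P V = const: T₂ = T₁; P₂ = P₁·(V₁/V₂) = 1.131 atm.

P₂ ≈ 1.13 atm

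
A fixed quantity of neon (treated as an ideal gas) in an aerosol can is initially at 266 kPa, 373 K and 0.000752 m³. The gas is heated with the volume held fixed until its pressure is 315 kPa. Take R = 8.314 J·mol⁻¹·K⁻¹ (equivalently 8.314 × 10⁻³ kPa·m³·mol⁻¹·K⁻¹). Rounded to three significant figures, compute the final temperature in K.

V constant ⇒ P ∝ T: V₂ = V₁; T₂ = T₁·(P₂/P₁) = 441.7 K.

T₂ ≈ 442 K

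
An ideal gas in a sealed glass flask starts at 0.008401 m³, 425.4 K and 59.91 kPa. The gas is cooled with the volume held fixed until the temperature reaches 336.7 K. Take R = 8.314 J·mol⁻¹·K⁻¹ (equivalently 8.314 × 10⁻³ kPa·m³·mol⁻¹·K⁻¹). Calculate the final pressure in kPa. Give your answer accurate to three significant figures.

V constant ⇒ P ∝ T: V₂ = V₁; P₂ = P₁·(T₂/T₁) = 47.42 kPa.

P₂ ≈ 47.4 kPa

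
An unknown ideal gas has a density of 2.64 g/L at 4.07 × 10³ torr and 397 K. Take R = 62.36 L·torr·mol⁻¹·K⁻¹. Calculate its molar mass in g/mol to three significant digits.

M ≈ 16.1 g/mol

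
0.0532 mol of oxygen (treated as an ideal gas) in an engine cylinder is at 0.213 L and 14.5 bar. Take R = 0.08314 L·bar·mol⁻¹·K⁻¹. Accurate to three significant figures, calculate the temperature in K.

T ≈ 698 K

PV = nRT ⇒ T = PV/(nR) = (14.5 × 0.213) / (0.0532 × 0.08314)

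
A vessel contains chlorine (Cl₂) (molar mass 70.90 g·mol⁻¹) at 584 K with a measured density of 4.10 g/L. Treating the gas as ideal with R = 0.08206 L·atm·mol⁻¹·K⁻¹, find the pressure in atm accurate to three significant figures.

ρ = PM/(RT) ⇒ P = ρRT/M = (4.10 × 0.08206 × 584.0) / 70.90

P ≈ 2.77 atm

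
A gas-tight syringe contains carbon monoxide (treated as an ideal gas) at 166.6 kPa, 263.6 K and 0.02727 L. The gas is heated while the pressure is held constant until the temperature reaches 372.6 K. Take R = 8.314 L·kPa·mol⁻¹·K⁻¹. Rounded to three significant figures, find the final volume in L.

V₂ ≈ 0.0385 L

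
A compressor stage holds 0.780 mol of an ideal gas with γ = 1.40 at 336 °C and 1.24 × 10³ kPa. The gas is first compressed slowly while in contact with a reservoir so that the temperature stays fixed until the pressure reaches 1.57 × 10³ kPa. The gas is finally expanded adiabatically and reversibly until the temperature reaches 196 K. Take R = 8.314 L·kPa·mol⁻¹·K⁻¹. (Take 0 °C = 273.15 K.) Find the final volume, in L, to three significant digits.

V₃ ≈ 42.8 L

Convert: T₁ = 609.1 K.
From PV = nRT: V₁ = nRT₁/P₁ = 3.186 L.
T constant ⇒ Boyle's law P V = const: T₂ = T₁; V₂ = V₁·(P₁/P₂) = 2.516 L.
Reversible adiabatic, γ = 1.40: P₃ = P₂·(T₃/T₂)^(γ/(γ−1)) = 29.67 kPa; V₃ = V₂·(T₂/T₃)^(1/(γ−1)) = 42.84 L.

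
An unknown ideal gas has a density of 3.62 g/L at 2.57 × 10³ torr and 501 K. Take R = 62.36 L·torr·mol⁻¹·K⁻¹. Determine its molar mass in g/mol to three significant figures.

ρ = PM/(RT) ⇒ M = ρRT/P = (3.62 × 62.36 × 501.0) / 2.57e+03

M ≈ 44.0 g/mol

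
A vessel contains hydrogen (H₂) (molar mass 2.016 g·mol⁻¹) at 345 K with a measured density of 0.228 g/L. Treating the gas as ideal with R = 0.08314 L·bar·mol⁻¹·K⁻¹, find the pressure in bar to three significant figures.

ρ = PM/(RT) ⇒ P = ρRT/M = (0.228 × 0.08314 × 345.0) / 2.016

P ≈ 3.24 bar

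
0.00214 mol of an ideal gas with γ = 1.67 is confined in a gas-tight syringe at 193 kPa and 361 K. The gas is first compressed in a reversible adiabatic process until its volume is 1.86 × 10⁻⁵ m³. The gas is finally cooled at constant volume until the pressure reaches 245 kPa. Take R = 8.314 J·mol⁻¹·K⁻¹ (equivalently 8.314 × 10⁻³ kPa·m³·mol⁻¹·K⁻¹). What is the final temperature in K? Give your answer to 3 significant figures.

From PV = nRT: V₁ = nRT₁/P₁ = 3.328e-05 m³.
Adiabatic (γ = 1.67), T V^(γ−1) and P V^γ constant: T₂ = T₁·(V₁/V₂)^(γ−1) = 533.1 K; P₂ = P₁·(V₁/V₂)^γ = 509.9 kPa.
Isochoric, so P/T is constant: V₃ = V₂; T₃ = T₂·(P₃/P₂) = 256.1 K.

T₃ ≈ 256 K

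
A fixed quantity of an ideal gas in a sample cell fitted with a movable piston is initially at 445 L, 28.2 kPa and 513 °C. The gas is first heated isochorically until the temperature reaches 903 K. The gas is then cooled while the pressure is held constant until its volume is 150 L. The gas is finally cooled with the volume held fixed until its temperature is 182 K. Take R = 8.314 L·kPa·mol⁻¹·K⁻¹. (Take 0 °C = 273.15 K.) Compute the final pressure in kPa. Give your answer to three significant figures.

Convert: T₁ = 786.1 K.
Isochoric, so P/T is constant: V₂ = V₁; P₂ = P₁·(T₂/T₁) = 32.39 kPa.
P constant ⇒ V ∝ T: P₃ = P₂; T₃ = T₂·(V₃/V₂) = 304.4 K.
Isochoric, so P/T is constant: V₄ = V₃; P₄ = P₃·(T₄/T₃) = 19.37 kPa.

P₄ ≈ 19.4 kPa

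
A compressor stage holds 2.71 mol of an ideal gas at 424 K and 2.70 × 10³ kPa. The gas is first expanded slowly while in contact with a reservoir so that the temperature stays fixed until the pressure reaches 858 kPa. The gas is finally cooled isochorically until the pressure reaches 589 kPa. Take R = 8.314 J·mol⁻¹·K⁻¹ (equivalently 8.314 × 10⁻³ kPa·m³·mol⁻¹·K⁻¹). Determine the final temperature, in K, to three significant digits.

T₃ ≈ 291 K

From PV = nRT: V₁ = nRT₁/P₁ = 0.003538 m³.
T constant ⇒ Boyle's law P V = const: T₂ = T₁; V₂ = V₁·(P₁/P₂) = 0.01113 m³.
Isochoric, so P/T is constant: V₃ = V₂; T₃ = T₂·(P₃/P₂) = 291.1 K.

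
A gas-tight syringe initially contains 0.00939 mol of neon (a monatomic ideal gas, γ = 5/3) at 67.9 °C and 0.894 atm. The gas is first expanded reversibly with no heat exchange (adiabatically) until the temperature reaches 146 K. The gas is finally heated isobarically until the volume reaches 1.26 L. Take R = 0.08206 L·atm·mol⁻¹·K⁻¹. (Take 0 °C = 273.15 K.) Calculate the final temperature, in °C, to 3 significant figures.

T₃ ≈ -97.9 °C

Convert: T₁ = 341.0 K.
From PV = nRT: V₁ = nRT₁/P₁ = 0.2940 L.
Adiabatic (γ = 5/3), T V^(γ−1) and P V^γ constant: P₂ = P₁·(T₂/T₁)^(γ/(γ−1)) = 0.1072 atm; V₂ = V₁·(T₁/T₂)^(1/(γ−1)) = 1.049 L.
Isobaric, so V/T is constant: P₃ = P₂; T₃ = T₂·(V₃/V₂) = 175.3 K.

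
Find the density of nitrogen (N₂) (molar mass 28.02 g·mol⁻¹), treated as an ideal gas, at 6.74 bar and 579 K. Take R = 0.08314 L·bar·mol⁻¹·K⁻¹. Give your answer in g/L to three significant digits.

ρ = PM/(RT) = (6.74 × 28.02) / (0.08314 × 579.0)

ρ ≈ 3.92 g/L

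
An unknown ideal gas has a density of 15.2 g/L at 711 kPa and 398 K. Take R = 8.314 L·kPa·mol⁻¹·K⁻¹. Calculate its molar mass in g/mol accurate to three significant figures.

M ≈ 70.7 g/mol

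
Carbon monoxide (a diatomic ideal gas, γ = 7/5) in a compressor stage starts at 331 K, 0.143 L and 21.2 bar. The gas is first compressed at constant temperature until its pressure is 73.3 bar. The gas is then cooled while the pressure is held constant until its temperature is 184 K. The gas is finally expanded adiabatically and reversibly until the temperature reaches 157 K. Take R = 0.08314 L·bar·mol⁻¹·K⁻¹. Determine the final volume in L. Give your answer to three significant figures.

V₄ ≈ 0.0342 L

Isothermal, so P V is constant: T₂ = T₁; V₂ = V₁·(P₁/P₂) = 0.04136 L.
P constant ⇒ V ∝ T: P₃ = P₂; V₃ = V₂·(T₃/T₂) = 0.02299 L.
Adiabatic (γ = 7/5), T V^(γ−1) and P V^γ constant: P₄ = P₃·(T₄/T₃)^(γ/(γ−1)) = 42.06 bar; V₄ = V₃·(T₃/T₄)^(1/(γ−1)) = 0.03419 L.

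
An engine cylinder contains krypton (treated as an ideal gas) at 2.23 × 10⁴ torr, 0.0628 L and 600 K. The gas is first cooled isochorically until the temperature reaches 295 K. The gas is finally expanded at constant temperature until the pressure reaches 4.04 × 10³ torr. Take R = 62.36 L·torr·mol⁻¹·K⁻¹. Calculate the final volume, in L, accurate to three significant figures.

V₃ ≈ 0.170 L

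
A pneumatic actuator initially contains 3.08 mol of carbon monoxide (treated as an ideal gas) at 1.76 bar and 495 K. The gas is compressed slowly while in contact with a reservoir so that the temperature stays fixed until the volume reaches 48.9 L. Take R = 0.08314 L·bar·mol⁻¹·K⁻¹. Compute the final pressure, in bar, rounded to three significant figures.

From PV = nRT: V₁ = nRT₁/P₁ = 72.02 L.
Isothermal, so P V is constant: T₂ = T₁; P₂ = P₁·(V₁/V₂) = 2.592 bar.

P₂ ≈ 2.59 bar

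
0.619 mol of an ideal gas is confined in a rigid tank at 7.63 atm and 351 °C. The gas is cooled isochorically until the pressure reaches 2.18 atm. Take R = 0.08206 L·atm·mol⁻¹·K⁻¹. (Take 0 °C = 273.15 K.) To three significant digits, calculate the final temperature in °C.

T₂ ≈ -94.8 °C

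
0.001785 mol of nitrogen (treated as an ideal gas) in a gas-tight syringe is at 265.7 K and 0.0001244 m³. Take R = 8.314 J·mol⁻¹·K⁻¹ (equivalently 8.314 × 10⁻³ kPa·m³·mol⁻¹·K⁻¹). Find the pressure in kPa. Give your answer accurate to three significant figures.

PV = nRT ⇒ P = nRT/V = (0.001785 × 8.314 × 10⁻³ × 265.7) / 0.0001244

P ≈ 31.7 kPa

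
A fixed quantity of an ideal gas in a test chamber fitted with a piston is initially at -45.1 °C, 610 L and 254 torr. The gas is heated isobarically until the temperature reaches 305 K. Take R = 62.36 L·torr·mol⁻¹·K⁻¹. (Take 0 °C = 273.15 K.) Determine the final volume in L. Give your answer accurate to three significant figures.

Convert: T₁ = 228.0 K.
P constant ⇒ V ∝ T: P₂ = P₁; V₂ = V₁·(T₂/T₁) = 815.8 L.

V₂ ≈ 816 L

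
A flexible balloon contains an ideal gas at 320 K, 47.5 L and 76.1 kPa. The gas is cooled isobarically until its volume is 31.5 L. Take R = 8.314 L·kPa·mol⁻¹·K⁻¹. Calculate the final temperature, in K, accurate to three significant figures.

Isobaric, so V/T is constant: P₂ = P₁; T₂ = T₁·(V₂/V₁) = 212.2 K.

T₂ ≈ 212 K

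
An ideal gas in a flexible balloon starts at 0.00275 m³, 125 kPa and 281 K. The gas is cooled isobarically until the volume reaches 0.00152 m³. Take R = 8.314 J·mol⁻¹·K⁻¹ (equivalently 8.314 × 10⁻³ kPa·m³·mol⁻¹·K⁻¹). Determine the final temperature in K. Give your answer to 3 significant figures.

T₂ ≈ 155 K

Isobaric, so V/T is constant: P₂ = P₁; T₂ = T₁·(V₂/V₁) = 155.3 K.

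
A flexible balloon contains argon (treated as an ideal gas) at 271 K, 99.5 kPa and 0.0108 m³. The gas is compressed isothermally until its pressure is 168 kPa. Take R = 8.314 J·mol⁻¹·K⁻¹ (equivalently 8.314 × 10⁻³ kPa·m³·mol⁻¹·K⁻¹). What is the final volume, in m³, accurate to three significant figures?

V₂ ≈ 0.00640 m³

T constant ⇒ Boyle's law P V = const: T₂ = T₁; V₂ = V₁·(P₁/P₂) = 0.006396 m³.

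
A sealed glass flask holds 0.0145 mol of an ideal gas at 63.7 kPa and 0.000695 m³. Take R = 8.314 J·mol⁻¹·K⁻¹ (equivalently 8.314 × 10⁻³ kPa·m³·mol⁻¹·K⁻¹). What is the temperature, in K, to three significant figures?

PV = nRT ⇒ T = PV/(nR) = (63.7 × 0.000695) / (0.0145 × 8.314 × 10⁻³)

T ≈ 367 K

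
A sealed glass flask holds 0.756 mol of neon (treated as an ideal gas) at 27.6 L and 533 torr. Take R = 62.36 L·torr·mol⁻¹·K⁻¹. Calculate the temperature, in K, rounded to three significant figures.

T ≈ 312 K

PV = nRT ⇒ T = PV/(nR) = (533 × 27.6) / (0.756 × 62.36)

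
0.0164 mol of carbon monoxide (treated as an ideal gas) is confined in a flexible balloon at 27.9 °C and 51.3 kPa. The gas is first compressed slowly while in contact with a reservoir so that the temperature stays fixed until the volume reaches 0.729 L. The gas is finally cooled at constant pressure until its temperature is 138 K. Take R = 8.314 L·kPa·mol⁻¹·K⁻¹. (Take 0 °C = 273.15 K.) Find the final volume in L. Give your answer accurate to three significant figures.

Convert: T₁ = 301.0 K.
From PV = nRT: V₁ = nRT₁/P₁ = 0.8002 L.
Isothermal, so P V is constant: T₂ = T₁; P₂ = P₁·(V₁/V₂) = 56.31 kPa.
Isobaric, so V/T is constant: P₃ = P₂; V₃ = V₂·(T₃/T₂) = 0.3342 L.

V₃ ≈ 0.334 L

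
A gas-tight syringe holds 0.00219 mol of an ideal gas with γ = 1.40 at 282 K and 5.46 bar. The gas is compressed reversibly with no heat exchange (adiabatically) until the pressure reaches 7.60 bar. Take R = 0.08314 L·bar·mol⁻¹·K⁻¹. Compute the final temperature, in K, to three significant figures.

From PV = nRT: V₁ = nRT₁/P₁ = 0.009404 L.
Reversible adiabatic, γ = 1.40: T₂ = T₁·(P₂/P₁)^((γ−1)/γ) = 309.9 K; V₂ = V₁·(P₁/P₂)^(1/γ) = 0.007425 L.

T₂ ≈ 310 K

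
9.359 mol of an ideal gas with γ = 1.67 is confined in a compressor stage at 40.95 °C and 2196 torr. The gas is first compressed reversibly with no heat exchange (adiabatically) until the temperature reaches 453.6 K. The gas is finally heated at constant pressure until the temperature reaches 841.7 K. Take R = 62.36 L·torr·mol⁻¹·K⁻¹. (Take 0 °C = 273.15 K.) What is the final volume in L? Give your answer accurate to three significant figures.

V₃ ≈ 89.5 L

Convert: T₁ = 314.1 K.
From PV = nRT: V₁ = nRT₁/P₁ = 83.48 L.
Adiabatic (γ = 1.67), T V^(γ−1) and P V^γ constant: P₂ = P₁·(T₂/T₁)^(γ/(γ−1)) = 5489 torr; V₂ = V₁·(T₁/T₂)^(1/(γ−1)) = 48.23 L.
Isobaric, so V/T is constant: P₃ = P₂; V₃ = V₂·(T₃/T₂) = 89.50 L.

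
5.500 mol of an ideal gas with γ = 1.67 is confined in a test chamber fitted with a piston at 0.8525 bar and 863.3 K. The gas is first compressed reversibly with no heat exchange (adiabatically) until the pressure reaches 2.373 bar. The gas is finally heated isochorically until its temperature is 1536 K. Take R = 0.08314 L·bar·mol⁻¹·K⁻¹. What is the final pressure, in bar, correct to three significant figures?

P₃ ≈ 2.80 bar

From PV = nRT: V₁ = nRT₁/P₁ = 463.1 L.
Reversible adiabatic, γ = 1.67: T₂ = T₁·(P₂/P₁)^((γ−1)/γ) = 1302 K; V₂ = V₁·(P₁/P₂)^(1/γ) = 250.8 L.
V constant ⇒ P ∝ T: V₃ = V₂; P₃ = P₂·(T₃/T₂) = 2.800 bar.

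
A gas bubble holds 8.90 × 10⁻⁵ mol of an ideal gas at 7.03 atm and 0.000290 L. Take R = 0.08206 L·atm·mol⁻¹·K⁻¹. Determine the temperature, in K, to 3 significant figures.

PV = nRT ⇒ T = PV/(nR) = (7.03 × 0.000290) / (8.90e-05 × 0.08206)

T ≈ 279 K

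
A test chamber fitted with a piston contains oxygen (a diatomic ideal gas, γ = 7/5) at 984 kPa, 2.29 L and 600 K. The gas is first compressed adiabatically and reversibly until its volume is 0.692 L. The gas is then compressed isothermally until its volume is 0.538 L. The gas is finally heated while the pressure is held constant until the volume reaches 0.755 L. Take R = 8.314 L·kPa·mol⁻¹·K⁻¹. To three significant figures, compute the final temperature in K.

T₄ ≈ 1.36e+03 K

Reversible adiabatic, γ = 7/5: T₂ = T₁·(V₁/V₂)^(γ−1) = 968.4 K; P₂ = P₁·(V₁/V₂)^γ = 5256 kPa.
Isothermal, so P V is constant: T₃ = T₂; P₃ = P₂·(V₂/V₃) = 6760 kPa.
P constant ⇒ V ∝ T: P₄ = P₃; T₄ = T₃·(V₄/V₃) = 1359 K.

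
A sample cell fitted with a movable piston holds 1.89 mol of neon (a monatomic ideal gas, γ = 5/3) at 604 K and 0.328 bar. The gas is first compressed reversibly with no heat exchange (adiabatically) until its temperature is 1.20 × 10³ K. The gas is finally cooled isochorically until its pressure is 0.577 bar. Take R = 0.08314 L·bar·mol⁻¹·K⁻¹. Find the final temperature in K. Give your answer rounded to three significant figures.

T₃ ≈ 379 K

From PV = nRT: V₁ = nRT₁/P₁ = 289.4 L.
Adiabatic (γ = 5/3), T V^(γ−1) and P V^γ constant: P₂ = P₁·(T₂/T₁)^(γ/(γ−1)) = 1.825 bar; V₂ = V₁·(T₁/T₂)^(1/(γ−1)) = 103.3 L.
V constant ⇒ P ∝ T: V₃ = V₂; T₃ = T₂·(P₃/P₂) = 379.4 K.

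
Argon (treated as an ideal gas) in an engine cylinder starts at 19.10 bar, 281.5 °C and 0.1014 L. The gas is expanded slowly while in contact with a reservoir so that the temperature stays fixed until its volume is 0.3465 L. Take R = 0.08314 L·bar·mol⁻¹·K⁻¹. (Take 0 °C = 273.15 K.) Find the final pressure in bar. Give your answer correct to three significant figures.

P₂ ≈ 5.59 bar

Convert: T₁ = 554.6 K.
T constant ⇒ Boyle's law P V = const: T₂ = T₁; P₂ = P₁·(V₁/V₂) = 5.589 bar.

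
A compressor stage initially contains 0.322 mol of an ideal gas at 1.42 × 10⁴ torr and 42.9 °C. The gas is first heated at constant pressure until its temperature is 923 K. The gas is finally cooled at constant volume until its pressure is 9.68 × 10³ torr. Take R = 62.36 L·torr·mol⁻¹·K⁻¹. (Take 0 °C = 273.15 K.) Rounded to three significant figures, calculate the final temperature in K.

T₃ ≈ 629 K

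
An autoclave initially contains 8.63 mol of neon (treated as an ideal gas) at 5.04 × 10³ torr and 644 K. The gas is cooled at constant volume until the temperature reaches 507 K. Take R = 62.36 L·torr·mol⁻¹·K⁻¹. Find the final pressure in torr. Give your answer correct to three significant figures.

P₂ ≈ 3.97e+03 torr

From PV = nRT: V₁ = nRT₁/P₁ = 68.77 L.
Isochoric, so P/T is constant: V₂ = V₁; P₂ = P₁·(T₂/T₁) = 3968 torr.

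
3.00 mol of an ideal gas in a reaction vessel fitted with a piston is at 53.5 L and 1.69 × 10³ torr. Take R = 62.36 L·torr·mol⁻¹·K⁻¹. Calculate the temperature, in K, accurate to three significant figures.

T ≈ 483 K

PV = nRT ⇒ T = PV/(nR) = (1.69e+03 × 53.5) / (3.00 × 62.36)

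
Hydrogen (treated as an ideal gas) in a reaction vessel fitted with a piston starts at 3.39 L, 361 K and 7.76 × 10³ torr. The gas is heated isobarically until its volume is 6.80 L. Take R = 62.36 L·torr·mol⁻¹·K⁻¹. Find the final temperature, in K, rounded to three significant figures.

T₂ ≈ 724 K

Isobaric, so V/T is constant: P₂ = P₁; T₂ = T₁·(V₂/V₁) = 724.1 K.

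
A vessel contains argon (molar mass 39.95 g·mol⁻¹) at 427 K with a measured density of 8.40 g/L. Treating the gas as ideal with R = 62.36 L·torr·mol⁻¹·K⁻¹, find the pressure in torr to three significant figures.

P ≈ 5.60e+03 torr

ρ = PM/(RT) ⇒ P = ρRT/M = (8.40 × 62.36 × 427.0) / 39.95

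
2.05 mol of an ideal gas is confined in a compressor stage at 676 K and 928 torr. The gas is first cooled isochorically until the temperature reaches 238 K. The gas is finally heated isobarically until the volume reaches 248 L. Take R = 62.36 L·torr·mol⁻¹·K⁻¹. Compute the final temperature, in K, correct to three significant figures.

From PV = nRT: V₁ = nRT₁/P₁ = 93.12 L.
V constant ⇒ P ∝ T: V₂ = V₁; P₂ = P₁·(T₂/T₁) = 326.7 torr.
P constant ⇒ V ∝ T: P₃ = P₂; T₃ = T₂·(V₃/V₂) = 633.8 K.

T₃ ≈ 634 K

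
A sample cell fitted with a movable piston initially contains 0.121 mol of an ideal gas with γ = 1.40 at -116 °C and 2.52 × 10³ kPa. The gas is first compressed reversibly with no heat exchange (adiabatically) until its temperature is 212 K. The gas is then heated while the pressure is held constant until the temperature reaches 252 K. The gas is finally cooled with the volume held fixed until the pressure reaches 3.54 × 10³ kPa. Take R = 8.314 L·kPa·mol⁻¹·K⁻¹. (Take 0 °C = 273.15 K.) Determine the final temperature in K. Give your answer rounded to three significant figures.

Convert: T₁ = 157.1 K.
From PV = nRT: V₁ = nRT₁/P₁ = 0.06273 L.
Adiabatic (γ = 1.40), T V^(γ−1) and P V^γ constant: P₂ = P₁·(T₂/T₁)^(γ/(γ−1)) = 7186 kPa; V₂ = V₁·(T₁/T₂)^(1/(γ−1)) = 0.02968 L.
P constant ⇒ V ∝ T: P₃ = P₂; V₃ = V₂·(T₃/T₂) = 0.03528 L.
V constant ⇒ P ∝ T: V₄ = V₃; T₄ = T₃·(P₄/P₃) = 124.1 K.

T₄ ≈ 124 K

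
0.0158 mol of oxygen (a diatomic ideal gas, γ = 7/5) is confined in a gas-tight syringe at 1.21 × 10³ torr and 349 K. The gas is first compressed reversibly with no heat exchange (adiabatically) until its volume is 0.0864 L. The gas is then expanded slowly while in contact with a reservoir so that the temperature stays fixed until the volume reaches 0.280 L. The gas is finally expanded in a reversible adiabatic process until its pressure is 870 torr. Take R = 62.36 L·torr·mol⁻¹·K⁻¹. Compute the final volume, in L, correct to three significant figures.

From PV = nRT: V₁ = nRT₁/P₁ = 0.2842 L.
Reversible adiabatic, γ = 7/5: T₂ = T₁·(V₁/V₂)^(γ−1) = 561.9 K; P₂ = P₁·(V₁/V₂)^γ = 6408 torr.
Isothermal, so P V is constant: T₃ = T₂; P₃ = P₂·(V₂/V₃) = 1977 torr.
Adiabatic (γ = 7/5), T V^(γ−1) and P V^γ constant: T₄ = T₃·(P₄/P₃)^((γ−1)/γ) = 444.4 K; V₄ = V₃·(P₃/P₄)^(1/γ) = 0.5033 L.

V₄ ≈ 0.503 L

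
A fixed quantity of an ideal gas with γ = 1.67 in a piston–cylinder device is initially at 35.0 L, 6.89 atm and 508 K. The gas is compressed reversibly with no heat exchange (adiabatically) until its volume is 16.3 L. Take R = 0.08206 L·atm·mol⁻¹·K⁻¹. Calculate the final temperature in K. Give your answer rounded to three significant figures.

T₂ ≈ 848 K

Reversible adiabatic, γ = 1.67: T₂ = T₁·(V₁/V₂)^(γ−1) = 847.7 K; P₂ = P₁·(V₁/V₂)^γ = 24.69 atm.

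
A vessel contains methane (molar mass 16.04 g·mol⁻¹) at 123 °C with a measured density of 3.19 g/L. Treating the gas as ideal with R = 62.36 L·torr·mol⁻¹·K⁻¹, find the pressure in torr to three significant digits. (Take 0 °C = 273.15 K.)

P ≈ 4.91e+03 torr

ρ = PM/(RT) ⇒ P = ρRT/M = (3.19 × 62.36 × 396.1) / 16.04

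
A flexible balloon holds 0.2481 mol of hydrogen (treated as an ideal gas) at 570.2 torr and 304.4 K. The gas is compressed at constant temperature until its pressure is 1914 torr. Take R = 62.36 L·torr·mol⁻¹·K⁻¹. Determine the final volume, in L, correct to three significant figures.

V₂ ≈ 2.46 L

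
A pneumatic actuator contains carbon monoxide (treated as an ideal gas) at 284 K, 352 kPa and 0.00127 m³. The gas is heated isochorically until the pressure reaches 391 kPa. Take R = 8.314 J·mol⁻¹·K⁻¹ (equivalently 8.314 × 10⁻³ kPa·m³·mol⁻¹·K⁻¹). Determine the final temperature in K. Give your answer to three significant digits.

V constant ⇒ P ∝ T: V₂ = V₁; T₂ = T₁·(P₂/P₁) = 315.5 K.

T₂ ≈ 315 K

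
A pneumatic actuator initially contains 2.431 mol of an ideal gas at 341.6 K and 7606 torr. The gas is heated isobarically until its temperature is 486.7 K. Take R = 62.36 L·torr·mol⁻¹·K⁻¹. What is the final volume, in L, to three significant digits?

From PV = nRT: V₁ = nRT₁/P₁ = 6.809 L.
P constant ⇒ V ∝ T: P₂ = P₁; V₂ = V₁·(T₂/T₁) = 9.701 L.

V₂ ≈ 9.70 L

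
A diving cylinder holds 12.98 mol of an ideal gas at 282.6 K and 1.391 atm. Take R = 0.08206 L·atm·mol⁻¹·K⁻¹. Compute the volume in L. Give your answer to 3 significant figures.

PV = nRT ⇒ V = nRT/P = (12.98 × 0.08206 × 282.6) / 1.391

V ≈ 216 L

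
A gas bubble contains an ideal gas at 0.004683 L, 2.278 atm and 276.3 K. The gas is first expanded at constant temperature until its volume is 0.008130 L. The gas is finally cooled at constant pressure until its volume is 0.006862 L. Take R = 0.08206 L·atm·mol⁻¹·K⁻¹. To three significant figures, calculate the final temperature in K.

T₃ ≈ 233 K

Isothermal, so P V is constant: T₂ = T₁; P₂ = P₁·(V₁/V₂) = 1.312 atm.
Isobaric, so V/T is constant: P₃ = P₂; T₃ = T₂·(V₃/V₂) = 233.2 K.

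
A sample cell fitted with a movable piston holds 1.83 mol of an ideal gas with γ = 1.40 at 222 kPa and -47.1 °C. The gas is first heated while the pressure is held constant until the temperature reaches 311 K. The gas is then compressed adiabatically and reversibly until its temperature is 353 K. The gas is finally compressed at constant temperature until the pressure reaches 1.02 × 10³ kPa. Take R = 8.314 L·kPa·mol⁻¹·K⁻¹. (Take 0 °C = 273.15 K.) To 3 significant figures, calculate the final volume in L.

V₄ ≈ 5.27 L

Convert: T₁ = 226.0 K.
From PV = nRT: V₁ = nRT₁/P₁ = 15.49 L.
P constant ⇒ V ∝ T: P₂ = P₁; V₂ = V₁·(T₂/T₁) = 21.31 L.
Reversible adiabatic, γ = 1.40: P₃ = P₂·(T₃/T₂)^(γ/(γ−1)) = 345.9 kPa; V₃ = V₂·(T₂/T₃)^(1/(γ−1)) = 15.53 L.
Isothermal, so P V is constant: T₄ = T₃; V₄ = V₃·(P₃/P₄) = 5.265 L.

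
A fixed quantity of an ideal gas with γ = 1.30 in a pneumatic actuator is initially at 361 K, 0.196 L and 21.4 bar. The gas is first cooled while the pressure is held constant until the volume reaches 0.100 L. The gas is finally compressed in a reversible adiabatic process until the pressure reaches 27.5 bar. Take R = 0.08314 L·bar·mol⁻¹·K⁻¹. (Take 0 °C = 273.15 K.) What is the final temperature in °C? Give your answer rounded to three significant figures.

T₃ ≈ -78.0 °C

Isobaric, so V/T is constant: P₂ = P₁; T₂ = T₁·(V₂/V₁) = 184.2 K.
Adiabatic (γ = 1.30), T V^(γ−1) and P V^γ constant: T₃ = T₂·(P₃/P₂)^((γ−1)/γ) = 195.2 K; V₃ = V₂·(P₂/P₃)^(1/γ) = 0.08245 L.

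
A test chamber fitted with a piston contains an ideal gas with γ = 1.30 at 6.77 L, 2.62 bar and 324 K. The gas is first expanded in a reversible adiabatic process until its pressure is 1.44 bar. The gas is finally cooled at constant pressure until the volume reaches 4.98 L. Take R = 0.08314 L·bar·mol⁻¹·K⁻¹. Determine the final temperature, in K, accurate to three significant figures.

T₃ ≈ 131 K

Reversible adiabatic, γ = 1.30: T₂ = T₁·(P₂/P₁)^((γ−1)/γ) = 282.2 K; V₂ = V₁·(P₁/P₂)^(1/γ) = 10.73 L.
P constant ⇒ V ∝ T: P₃ = P₂; T₃ = T₂·(V₃/V₂) = 131.0 K.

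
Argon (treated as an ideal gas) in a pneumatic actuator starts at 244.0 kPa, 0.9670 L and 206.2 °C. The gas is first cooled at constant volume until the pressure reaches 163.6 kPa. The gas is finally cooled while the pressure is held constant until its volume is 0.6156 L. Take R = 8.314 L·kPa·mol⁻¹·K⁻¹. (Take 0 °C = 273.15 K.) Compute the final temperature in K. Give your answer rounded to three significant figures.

Convert: T₁ = 479.3 K.
V constant ⇒ P ∝ T: V₂ = V₁; T₂ = T₁·(P₂/P₁) = 321.4 K.
P constant ⇒ V ∝ T: P₃ = P₂; T₃ = T₂·(V₃/V₂) = 204.6 K.

T₃ ≈ 205 K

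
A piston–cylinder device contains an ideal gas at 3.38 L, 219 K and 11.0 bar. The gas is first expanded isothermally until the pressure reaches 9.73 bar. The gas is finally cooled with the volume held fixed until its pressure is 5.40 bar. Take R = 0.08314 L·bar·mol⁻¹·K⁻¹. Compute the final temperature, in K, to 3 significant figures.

T₃ ≈ 122 K

Isothermal, so P V is constant: T₂ = T₁; V₂ = V₁·(P₁/P₂) = 3.821 L.
Isochoric, so P/T is constant: V₃ = V₂; T₃ = T₂·(P₃/P₂) = 121.5 K.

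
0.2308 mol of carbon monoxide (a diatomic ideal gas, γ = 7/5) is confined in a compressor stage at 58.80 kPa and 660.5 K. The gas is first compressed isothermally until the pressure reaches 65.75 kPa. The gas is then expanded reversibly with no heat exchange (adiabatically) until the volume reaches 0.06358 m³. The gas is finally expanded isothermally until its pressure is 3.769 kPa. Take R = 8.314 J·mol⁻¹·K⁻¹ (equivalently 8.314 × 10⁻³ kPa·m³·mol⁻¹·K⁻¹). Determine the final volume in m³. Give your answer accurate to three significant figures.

From PV = nRT: V₁ = nRT₁/P₁ = 0.02155 m³.
Isothermal, so P V is constant: T₂ = T₁; V₂ = V₁·(P₁/P₂) = 0.01928 m³.
Adiabatic (γ = 7/5), T V^(γ−1) and P V^γ constant: T₃ = T₂·(V₂/V₃)^(γ−1) = 409.8 K; P₃ = P₂·(V₂/V₃)^γ = 12.37 kPa.
T constant ⇒ Boyle's law P V = const: T₄ = T₃; V₄ = V₃·(P₃/P₄) = 0.2086 m³.

V₄ ≈ 0.209 m³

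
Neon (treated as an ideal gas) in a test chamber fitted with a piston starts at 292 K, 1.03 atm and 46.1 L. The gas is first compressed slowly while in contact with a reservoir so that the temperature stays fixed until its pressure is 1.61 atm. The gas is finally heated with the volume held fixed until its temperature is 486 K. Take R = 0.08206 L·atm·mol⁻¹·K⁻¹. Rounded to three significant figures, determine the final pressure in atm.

T constant ⇒ Boyle's law P V = const: T₂ = T₁; V₂ = V₁·(P₁/P₂) = 29.49 L.
V constant ⇒ P ∝ T: V₃ = V₂; P₃ = P₂·(T₃/T₂) = 2.680 atm.

P₃ ≈ 2.68 atm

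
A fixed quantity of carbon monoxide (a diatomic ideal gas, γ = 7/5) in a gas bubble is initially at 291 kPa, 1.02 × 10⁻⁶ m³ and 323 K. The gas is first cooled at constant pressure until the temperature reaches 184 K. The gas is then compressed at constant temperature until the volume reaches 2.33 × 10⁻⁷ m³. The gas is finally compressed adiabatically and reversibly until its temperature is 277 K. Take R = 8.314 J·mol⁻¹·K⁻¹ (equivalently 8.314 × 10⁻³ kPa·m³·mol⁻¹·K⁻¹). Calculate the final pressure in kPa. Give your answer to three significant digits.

Isobaric, so V/T is constant: P₂ = P₁; V₂ = V₁·(T₂/T₁) = 5.811e-07 m³.
T constant ⇒ Boyle's law P V = const: T₃ = T₂; P₃ = P₂·(V₂/V₃) = 725.7 kPa.
Adiabatic (γ = 7/5), T V^(γ−1) and P V^γ constant: P₄ = P₃·(T₄/T₃)^(γ/(γ−1)) = 3038 kPa; V₄ = V₃·(T₃/T₄)^(1/(γ−1)) = 8.379e-08 m³.

P₄ ≈ 3.04e+03 kPa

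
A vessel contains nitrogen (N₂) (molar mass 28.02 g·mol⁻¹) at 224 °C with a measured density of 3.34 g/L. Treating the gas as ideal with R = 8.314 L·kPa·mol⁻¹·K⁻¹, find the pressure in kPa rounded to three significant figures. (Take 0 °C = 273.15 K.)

ρ = PM/(RT) ⇒ P = ρRT/M = (3.34 × 8.314 × 497.1) / 28.02

P ≈ 493 kPa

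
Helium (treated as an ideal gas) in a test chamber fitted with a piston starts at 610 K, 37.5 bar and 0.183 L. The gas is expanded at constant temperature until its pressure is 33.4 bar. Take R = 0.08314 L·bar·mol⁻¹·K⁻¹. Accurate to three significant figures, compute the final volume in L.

V₂ ≈ 0.205 L

T constant ⇒ Boyle's law P V = const: T₂ = T₁; V₂ = V₁·(P₁/P₂) = 0.2055 L.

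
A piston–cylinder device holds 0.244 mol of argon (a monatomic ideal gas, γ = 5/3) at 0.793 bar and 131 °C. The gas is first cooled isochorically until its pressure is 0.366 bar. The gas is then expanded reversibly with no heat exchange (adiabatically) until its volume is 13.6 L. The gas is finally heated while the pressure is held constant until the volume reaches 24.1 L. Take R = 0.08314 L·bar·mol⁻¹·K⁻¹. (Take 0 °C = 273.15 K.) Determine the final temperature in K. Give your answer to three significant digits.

Convert: T₁ = 404.1 K.
From PV = nRT: V₁ = nRT₁/P₁ = 10.34 L.
V constant ⇒ P ∝ T: V₂ = V₁; T₂ = T₁·(P₂/P₁) = 186.5 K.
Adiabatic (γ = 5/3), T V^(γ−1) and P V^γ constant: T₃ = T₂·(V₂/V₃)^(γ−1) = 155.4 K; P₃ = P₂·(V₂/V₃)^γ = 0.2318 bar.
P constant ⇒ V ∝ T: P₄ = P₃; T₄ = T₃·(V₄/V₃) = 275.3 K.

T₄ ≈ 275 K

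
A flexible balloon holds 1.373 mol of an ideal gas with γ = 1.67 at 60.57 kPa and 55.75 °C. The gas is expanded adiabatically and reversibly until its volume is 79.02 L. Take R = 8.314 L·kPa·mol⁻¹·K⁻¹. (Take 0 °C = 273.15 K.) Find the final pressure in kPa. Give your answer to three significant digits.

P₂ ≈ 40.4 kPa

Convert: T₁ = 328.9 K.
From PV = nRT: V₁ = nRT₁/P₁ = 61.99 L.
Adiabatic (γ = 1.67), T V^(γ−1) and P V^γ constant: T₂ = T₁·(V₁/V₂)^(γ−1) = 279.5 K; P₂ = P₁·(V₁/V₂)^γ = 40.38 kPa.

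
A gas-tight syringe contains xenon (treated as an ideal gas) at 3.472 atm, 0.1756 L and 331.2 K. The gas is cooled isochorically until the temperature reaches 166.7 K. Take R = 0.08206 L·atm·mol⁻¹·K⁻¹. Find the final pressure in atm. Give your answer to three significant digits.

Isochoric, so P/T is constant: V₂ = V₁; P₂ = P₁·(T₂/T₁) = 1.748 atm.

P₂ ≈ 1.75 atm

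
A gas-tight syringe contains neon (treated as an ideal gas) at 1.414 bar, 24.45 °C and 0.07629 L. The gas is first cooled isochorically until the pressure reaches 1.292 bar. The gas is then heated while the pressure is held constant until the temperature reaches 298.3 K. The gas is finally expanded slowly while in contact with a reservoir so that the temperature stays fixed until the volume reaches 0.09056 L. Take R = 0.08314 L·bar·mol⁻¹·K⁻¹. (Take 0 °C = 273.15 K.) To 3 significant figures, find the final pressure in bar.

Convert: T₁ = 297.6 K.
Isochoric, so P/T is constant: V₂ = V₁; T₂ = T₁·(P₂/P₁) = 271.9 K.
Isobaric, so V/T is constant: P₃ = P₂; V₃ = V₂·(T₃/T₂) = 0.08369 L.
T constant ⇒ Boyle's law P V = const: T₄ = T₃; P₄ = P₃·(V₃/V₄) = 1.194 bar.

P₄ ≈ 1.19 bar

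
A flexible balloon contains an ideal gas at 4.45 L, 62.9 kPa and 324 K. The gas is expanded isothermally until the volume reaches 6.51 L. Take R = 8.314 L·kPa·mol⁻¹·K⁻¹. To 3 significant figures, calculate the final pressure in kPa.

T constant ⇒ Boyle's law P V = const: T₂ = T₁; P₂ = P₁·(V₁/V₂) = 43.00 kPa.

P₂ ≈ 43.0 kPa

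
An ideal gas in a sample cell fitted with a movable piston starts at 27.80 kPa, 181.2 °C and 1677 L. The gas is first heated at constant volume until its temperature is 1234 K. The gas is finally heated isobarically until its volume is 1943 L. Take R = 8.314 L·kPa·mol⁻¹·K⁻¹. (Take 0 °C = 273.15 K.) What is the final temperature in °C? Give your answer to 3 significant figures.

T₃ ≈ 1.16e+03 °C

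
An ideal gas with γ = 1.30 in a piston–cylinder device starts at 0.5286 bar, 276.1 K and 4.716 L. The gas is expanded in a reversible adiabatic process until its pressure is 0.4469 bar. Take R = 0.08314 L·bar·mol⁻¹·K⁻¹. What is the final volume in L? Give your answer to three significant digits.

Reversible adiabatic, γ = 1.30: T₂ = T₁·(P₂/P₁)^((γ−1)/γ) = 265.6 K; V₂ = V₁·(P₁/P₂)^(1/γ) = 5.366 L.

V₂ ≈ 5.37 L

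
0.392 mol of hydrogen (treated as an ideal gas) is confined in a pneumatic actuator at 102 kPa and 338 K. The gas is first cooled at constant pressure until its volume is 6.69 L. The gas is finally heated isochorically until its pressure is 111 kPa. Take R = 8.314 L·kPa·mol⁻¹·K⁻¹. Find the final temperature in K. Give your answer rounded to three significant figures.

From PV = nRT: V₁ = nRT₁/P₁ = 10.80 L.
P constant ⇒ V ∝ T: P₂ = P₁; T₂ = T₁·(V₂/V₁) = 209.4 K.
V constant ⇒ P ∝ T: V₃ = V₂; T₃ = T₂·(P₃/P₂) = 227.9 K.

T₃ ≈ 228 K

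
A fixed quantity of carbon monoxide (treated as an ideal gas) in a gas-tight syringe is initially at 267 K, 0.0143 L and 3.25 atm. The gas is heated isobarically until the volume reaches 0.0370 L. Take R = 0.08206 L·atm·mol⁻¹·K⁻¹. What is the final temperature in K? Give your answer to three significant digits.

T₂ ≈ 691 K

Isobaric, so V/T is constant: P₂ = P₁; T₂ = T₁·(V₂/V₁) = 690.8 K.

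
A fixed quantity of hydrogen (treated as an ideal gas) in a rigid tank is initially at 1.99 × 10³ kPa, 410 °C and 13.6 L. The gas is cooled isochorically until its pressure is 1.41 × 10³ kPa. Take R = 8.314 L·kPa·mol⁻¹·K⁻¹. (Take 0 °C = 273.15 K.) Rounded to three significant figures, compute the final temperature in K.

T₂ ≈ 484 K

Convert: T₁ = 683.1 K.
V constant ⇒ P ∝ T: V₂ = V₁; T₂ = T₁·(P₂/P₁) = 484.0 K.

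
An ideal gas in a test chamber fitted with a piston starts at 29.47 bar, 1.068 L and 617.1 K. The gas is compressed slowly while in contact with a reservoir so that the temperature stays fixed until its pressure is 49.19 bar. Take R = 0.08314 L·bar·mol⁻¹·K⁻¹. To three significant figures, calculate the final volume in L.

T constant ⇒ Boyle's law P V = const: T₂ = T₁; V₂ = V₁·(P₁/P₂) = 0.6398 L.

V₂ ≈ 0.640 L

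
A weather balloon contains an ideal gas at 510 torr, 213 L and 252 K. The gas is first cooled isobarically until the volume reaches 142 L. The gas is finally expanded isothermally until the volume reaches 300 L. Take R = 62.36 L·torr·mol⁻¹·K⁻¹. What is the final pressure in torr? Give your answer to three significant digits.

P constant ⇒ V ∝ T: P₂ = P₁; T₂ = T₁·(V₂/V₁) = 168.0 K.
Isothermal, so P V is constant: T₃ = T₂; P₃ = P₂·(V₂/V₃) = 241.4 torr.

P₃ ≈ 241 torr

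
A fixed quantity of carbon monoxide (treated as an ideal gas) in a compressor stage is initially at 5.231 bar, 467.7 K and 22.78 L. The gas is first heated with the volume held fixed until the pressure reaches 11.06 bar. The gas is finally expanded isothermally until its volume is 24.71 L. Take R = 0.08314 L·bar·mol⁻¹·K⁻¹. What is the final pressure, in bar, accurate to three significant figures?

P₃ ≈ 10.2 bar

Isochoric, so P/T is constant: V₂ = V₁; T₂ = T₁·(P₂/P₁) = 988.9 K.
T constant ⇒ Boyle's law P V = const: T₃ = T₂; P₃ = P₂·(V₂/V₃) = 10.20 bar.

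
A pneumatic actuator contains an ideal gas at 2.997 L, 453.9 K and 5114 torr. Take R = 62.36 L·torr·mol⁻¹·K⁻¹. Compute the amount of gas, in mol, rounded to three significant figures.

PV = nRT ⇒ n = PV/(RT) = (5114 × 2.997) / (62.36 × 453.9)

n ≈ 0.541 mol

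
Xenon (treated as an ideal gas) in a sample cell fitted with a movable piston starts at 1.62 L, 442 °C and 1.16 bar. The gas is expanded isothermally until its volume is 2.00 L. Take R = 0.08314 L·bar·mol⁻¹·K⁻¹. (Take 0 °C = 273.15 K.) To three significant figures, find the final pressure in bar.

P₂ ≈ 0.940 bar

Convert: T₁ = 715.1 K.
Isothermal, so P V is constant: T₂ = T₁; P₂ = P₁·(V₁/V₂) = 0.9396 bar.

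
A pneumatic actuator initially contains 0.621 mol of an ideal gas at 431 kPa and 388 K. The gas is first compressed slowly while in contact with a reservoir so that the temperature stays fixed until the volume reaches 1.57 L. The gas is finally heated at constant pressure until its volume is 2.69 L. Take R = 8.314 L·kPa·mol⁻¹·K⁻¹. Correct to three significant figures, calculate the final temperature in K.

From PV = nRT: V₁ = nRT₁/P₁ = 4.648 L.
Isothermal, so P V is constant: T₂ = T₁; P₂ = P₁·(V₁/V₂) = 1276 kPa.
Isobaric, so V/T is constant: P₃ = P₂; T₃ = T₂·(V₃/V₂) = 664.8 K.

T₃ ≈ 665 K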